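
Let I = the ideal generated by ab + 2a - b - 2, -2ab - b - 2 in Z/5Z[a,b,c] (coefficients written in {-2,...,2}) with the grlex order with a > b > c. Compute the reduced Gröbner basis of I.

f_1 = ab + 2a - b - 2, LT = ab.
f_2 = -2ab - b - 2, LT = ab.

S(f_1,f_2): lcm = ab. S = 2a + b + 2.
  leading term a: no divisor's leading term divides it; move 2a to the remainder.
  leading term b: no divisor's leading term divides it; move b to the remainder.
  leading term 1: no divisor's leading term divides it; move 2 to the remainder.
  remainder 2a + b + 2 ≠ 0; add g_3 = 2a + b + 2 to the basis.

S(f_1,g_3): lcm = ab. S = 2b^2 + 2a - 2b - 2.
  leading term b^2: no divisor's leading term divides it; move 2b^2 to the remainder.
  leading term a: subtract (1)·g_3 from 2a - 2b - 2 → 2b + 1
  leading term b: no divisor's leading term divides it; move 2b to the remainder.
  leading term 1: no divisor's leading term divides it; move 1 to the remainder.
  remainder 2b^2 + 2b + 1 ≠ 0; add g_4 = 2b^2 + 2b + 1 to the basis.

S(f_2,g_3): lcm = ab. S = 2b^2 + 2b + 1.
  leading term b^2: subtract (1)·g_4 from 2b^2 + 2b + 1 → 0
  remainder 0.

S(f_1,g_4): lcm = ab^2. S = ab - b^2 + 2a - 2b.
  leading term ab: subtract (1)·f_1 from ab - b^2 + 2a - 2b → -b^2 - b + 2
  leading term b^2: subtract (2)·g_4 from -b^2 - b + 2 → 0
  remainder 0.

S(f_2,g_4): lcm = ab^2. S = -ab - 2b^2 + 2a + b.
  leading term ab: subtract (-1)·f_1 from -ab - 2b^2 + 2a + b → -2b^2 - a - 2
  leading term b^2: subtract (-1)·g_4 from -2b^2 - a - 2 → -a + 2b - 1
  leading term a: subtract (2)·g_3 from -a + 2b - 1 → 0
  remainder 0.

S(g_3,g_4): leading monomials are coprime, so the S-polynomial reduces to 0 (Buchberger's first criterion).
Every S-polynomial of the final basis reduces to 0, so we have a Gröbner basis.
Inter-reduce: drop elements whose leading term is divisible by another's, tail-reduce, and make monic.

G = {b^2 + b - 2, a - 2b + 1}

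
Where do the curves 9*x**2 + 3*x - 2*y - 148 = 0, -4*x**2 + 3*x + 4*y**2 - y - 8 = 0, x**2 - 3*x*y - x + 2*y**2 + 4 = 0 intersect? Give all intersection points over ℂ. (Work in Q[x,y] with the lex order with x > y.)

{(4, 4)}

Compute a lex Gröbner basis by Buchberger's algorithm.
f_1 = 9*x**2 + 3*x - 2*y - 148, LT = x**2.
f_2 = -4*x**2 + 3*x + 4*y**2 - y - 8, LT = x**2.
f_3 = x**2 - 3*x*y - x + 2*y**2 + 4, LT = x**2.

S(f_1,f_2): lcm = x**2. S = 13/12*x + y**2 - 17/36*y - 166/9.
  leading term x: no divisor's leading term divides it; move 13/12*x to the remainder.
  leading term y**2: no divisor's leading term divides it; move y**2 to the remainder.
  leading term y: no divisor's leading term divides it; move -17/36*y to the remainder.
  leading term 1: no divisor's leading term divides it; move -166/9 to the remainder.
  remainder 13/12*x + y**2 - 17/36*y - 166/9 ≠ 0; add h_4 = 13/12*x + y**2 - 17/36*y - 166/9 to the basis.

S(f_1,f_3): lcm = x**2. S = 3*x*y + 4/3*x - 2*y**2 - 2/9*y - 184/9.
  leading term x*y: subtract (36/13*y)·h_4 from 3*x*y + 4/3*x - 2*y**2 - 2/9*y - 184/9 → 4/3*x - 36/13*y**3 - 9/13*y**2 + 5950/117*y - 184/9
  leading term x: subtract (16/13)·h_4 from 4/3*x - 36/13*y**3 - 9/13*y**2 + 5950/117*y - 184/9 → -36/13*y**3 - 25/13*y**2 + 2006/39*y + 88/39
  leading term y**3: no divisor's leading term divides it; move -36/13*y**3 to the remainder.
  leading term y**2: no divisor's leading term divides it; move -25/13*y**2 to the remainder.
  leading term y: no divisor's leading term divides it; move 2006/39*y to the remainder.
  leading term 1: no divisor's leading term divides it; move 88/39 to the remainder.
  remainder -36/13*y**3 - 25/13*y**2 + 2006/39*y + 88/39 ≠ 0; add h_5 = -36/13*y**3 - 25/13*y**2 + 2006/39*y + 88/39 to the basis.

S(f_1,h_4): lcm = x**2. S = -12/13*x*y**2 + 17/39*x*y + 677/39*x - 2/9*y - 148/9.
  leading term x*y**2: subtract (-144/169*y**2)·h_4 from -12/13*x*y**2 + 17/39*x*y + 677/39*x - 2/9*y - 148/9 → 17/39*x*y + 677/39*x + 144/169*y**4 - 68/169*y**3 - 2656/169*y**2 - 2/9*y - 148/9
  leading term x*y: subtract (68/169*y)·h_4 from 17/39*x*y + 677/39*x + 144/169*y**4 - 68/169*y**3 - 2656/169*y**2 - 2/9*y - 148/9 → 677/39*x + 144/169*y**4 - 136/169*y**3 - 23615/1521*y**2 + 3650/507*y - 148/9
  leading term x: subtract (2708/169)·h_4 from 677/39*x + 144/169*y**4 - 136/169*y**3 - 23615/1521*y**2 + 3650/507*y - 148/9 → 144/169*y**4 - 136/169*y**3 - 47987/1521*y**2 + 22459/1521*y + 424516/1521
  leading term y**4: subtract (-4/13*y)·h_5 from 144/169*y**4 - 136/169*y**3 - 47987/1521*y**2 + 22459/1521*y + 424516/1521 → -236/169*y**3 - 23915/1521*y**2 + 23515/1521*y + 424516/1521
  leading term y**3: subtract (59/117)·h_5 from -236/169*y**3 - 23915/1521*y**2 + 23515/1521*y + 424516/1521 → -7480/507*y**2 - 47809/4563*y + 1268356/4563
  leading term y**2: no divisor's leading term divides it; move -7480/507*y**2 to the remainder.
  leading term y: no divisor's leading term divides it; move -47809/4563*y to the remainder.
  leading term 1: no divisor's leading term divides it; move 1268356/4563 to the remainder.
  remainder -7480/507*y**2 - 47809/4563*y + 1268356/4563 ≠ 0; add h_6 = -7480/507*y**2 - 47809/4563*y + 1268356/4563 to the basis.

S(h_5,h_6): lcm = y**3. S = -353/22440*y**2 + 6731/25245*y - 22/27.
  leading term y**2: subtract (59657/55950400)·h_6 from -353/22440*y**2 + 6731/25245*y - 22/27 → 139886539/503553600*y - 139886539/125888400
  leading term y: no divisor's leading term divides it; move 139886539/503553600*y to the remainder.
  leading term 1: no divisor's leading term divides it; move -139886539/125888400 to the remainder.
  remainder 139886539/503553600*y - 139886539/125888400 ≠ 0; add h_7 = 139886539/503553600*y - 139886539/125888400 to the basis.

The other S-polynomials (S(f_2,f_3), S(f_2,h_4), S(f_3,h_4), S(f_1,h_5), S(f_2,h_5), S(f_3,h_5), S(h_4,h_5), S(f_1,h_6), S(f_2,h_6), S(f_3,h_6), S(h_4,h_6), S(f_1,h_7), S(f_2,h_7), S(f_3,h_7), S(h_4,h_7), S(h_5,h_7), S(h_6,h_7)) all reduce to 0 modulo the current basis, so we have a Gröbner basis.
Inter-reduce: drop elements whose leading term is divisible by another's, tail-reduce, and make monic.
Reduced Gröbner basis: {x - 4, y - 4}.

A lex Gröbner basis eliminates variables successively. Here y - 4 depends only on y, with roots {4}; lifting each root through the earlier basis elements recovers the full solutions.
  y = 4: the earlier basis element becomes x - 4 = 0, giving x = 4 — point (4, 4).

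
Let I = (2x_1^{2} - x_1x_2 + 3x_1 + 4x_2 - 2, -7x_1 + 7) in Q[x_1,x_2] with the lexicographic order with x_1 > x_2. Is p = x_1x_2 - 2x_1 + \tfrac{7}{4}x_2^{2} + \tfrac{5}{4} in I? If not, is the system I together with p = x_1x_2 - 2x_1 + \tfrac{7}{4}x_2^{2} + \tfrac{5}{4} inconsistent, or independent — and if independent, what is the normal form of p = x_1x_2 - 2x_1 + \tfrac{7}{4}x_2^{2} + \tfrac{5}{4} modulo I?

First compute the reduced Gröbner basis of I by Buchberger's algorithm.
f_1 = 2x_1^{2} - x_1x_2 + 3x_1 + 4x_2 - 2, LT = x_1^{2}.
f_2 = -7x_1 + 7, LT = x_1.

S(f_1,f_2): lcm = x_1^{2}. S = -\tfrac{1}{2}x_1x_2 + \tfrac{5}{2}x_1 + 2x_2 - 1.
  leading term x_1x_2: subtract (\tfrac{1}{14}x_2)·f_2 from -\tfrac{1}{2}x_1x_2 + \tfrac{5}{2}x_1 + 2x_2 - 1 → \tfrac{5}{2}x_1 + \tfrac{3}{2}x_2 - 1
  leading term x_1: subtract (-\tfrac{5}{14})·f_2 from \tfrac{5}{2}x_1 + \tfrac{3}{2}x_2 - 1 → \tfrac{3}{2}x_2 + \tfrac{3}{2}
  leading term x_2: no divisor's leading term divides it; move \tfrac{3}{2}x_2 to the remainder.
  leading term 1: no divisor's leading term divides it; move \tfrac{3}{2} to the remainder.
  remainder \tfrac{3}{2}x_2 + \tfrac{3}{2} ≠ 0; add h_3 = \tfrac{3}{2}x_2 + \tfrac{3}{2} to the basis.

The other S-polynomials (S(f_1,h_3), S(f_2,h_3)) all reduce to 0 modulo the current basis, so we have a Gröbner basis.
Inter-reduce: drop elements whose leading term is divisible by another's, tail-reduce, and make monic.
Reduced Gröbner basis: {x_1 - 1, x_2 + 1}.
Label its elements g_1 = x_1 - 1, g_2 = x_2 + 1.

Reduce p = x_1x_2 - 2x_1 + \tfrac{7}{4}x_2^{2} + \tfrac{5}{4} modulo G:
  leading term x_1x_2: subtract (x_2)·g_1 from x_1x_2 - 2x_1 + \tfrac{7}{4}x_2^{2} + \tfrac{5}{4} → -2x_1 + \tfrac{7}{4}x_2^{2} + x_2 + \tfrac{5}{4}
  leading term x_1: subtract (-2)·g_1 from -2x_1 + \tfrac{7}{4}x_2^{2} + x_2 + \tfrac{5}{4} → \tfrac{7}{4}x_2^{2} + x_2 - \tfrac{3}{4}
  leading term x_2^{2}: subtract (\tfrac{7}{4}x_2)·g_2 from \tfrac{7}{4}x_2^{2} + x_2 - \tfrac{3}{4} → -\tfrac{3}{4}x_2 - \tfrac{3}{4}
  leading term x_2: subtract (-\tfrac{3}{4})·g_2 from -\tfrac{3}{4}x_2 - \tfrac{3}{4} → 0
  normal form = 0.
Since the normal form is 0, p ∈ I.

x_1x_2 - 2x_1 + \tfrac{7}{4}x_2^{2} + \tfrac{5}{4} lies in I (it reduces to 0).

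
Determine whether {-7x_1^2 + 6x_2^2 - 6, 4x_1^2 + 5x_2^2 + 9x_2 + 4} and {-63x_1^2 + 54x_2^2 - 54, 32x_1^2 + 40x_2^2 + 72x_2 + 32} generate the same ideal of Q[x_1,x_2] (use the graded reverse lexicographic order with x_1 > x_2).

Yes, the ideals are equal.

Two ideals are equal iff their reduced Gröbner bases coincide (the reduced basis is unique for a fixed ordering).
Buchberger on the first generating set:
f_1 = -7x_1^2 + 6x_2^2 - 6, LT = x_1^2.
f_2 = 4x_1^2 + 5x_2^2 + 9x_2 + 4, LT = x_1^2.

S(f_1,f_2): lcm = x_1^2. S = -59/28x_2^2 - 9/4x_2 - 1/7.
  leading term x_2^2: no divisor's leading term divides it; move -59/28x_2^2 to the remainder.
  leading term x_2: no divisor's leading term divides it; move -9/4x_2 to the remainder.
  leading term 1: no divisor's leading term divides it; move -1/7 to the remainder.
  remainder -59/28x_2^2 - 9/4x_2 - 1/7 ≠ 0; add g_3 = -59/28x_2^2 - 9/4x_2 - 1/7 to the basis.

S(f_1,g_3): leading monomials are coprime, so the S-polynomial reduces to 0 (Buchberger's first criterion).
S(f_2,g_3): leading monomials are coprime, so the S-polynomial reduces to 0 (Buchberger's first criterion).
Every S-polynomial of the final basis reduces to 0, so we have a Gröbner basis.
Inter-reduce: drop elements whose leading term is divisible by another's, tail-reduce, and make monic.
Reduced Gröbner basis: {x_1^2 + 54/59x_2 + 54/59, x_2^2 + 63/59x_2 + 4/59}.

Buchberger on the second generating set:
h_1 = -63x_1^2 + 54x_2^2 - 54, LT = x_1^2.
h_2 = 32x_1^2 + 40x_2^2 + 72x_2 + 32, LT = x_1^2.

S(h_1,h_2): lcm = x_1^2. S = -59/28x_2^2 - 9/4x_2 - 1/7.
  leading term x_2^2: no divisor's leading term divides it; move -59/28x_2^2 to the remainder.
  leading term x_2: no divisor's leading term divides it; move -9/4x_2 to the remainder.
  leading term 1: no divisor's leading term divides it; move -1/7 to the remainder.
  remainder -59/28x_2^2 - 9/4x_2 - 1/7 ≠ 0; add k_3 = -59/28x_2^2 - 9/4x_2 - 1/7 to the basis.

S(h_1,k_3): leading monomials are coprime, so the S-polynomial reduces to 0 (Buchberger's first criterion).
S(h_2,k_3): leading monomials are coprime, so the S-polynomial reduces to 0 (Buchberger's first criterion).
Every S-polynomial of the final basis reduces to 0, so we have a Gröbner basis.
Inter-reduce: drop elements whose leading term is divisible by another's, tail-reduce, and make monic.
Reduced Gröbner basis: {x_1^2 + 54/59x_2 + 54/59, x_2^2 + 63/59x_2 + 4/59}.

Same reduced basis, so the two generating sets span the same ideal.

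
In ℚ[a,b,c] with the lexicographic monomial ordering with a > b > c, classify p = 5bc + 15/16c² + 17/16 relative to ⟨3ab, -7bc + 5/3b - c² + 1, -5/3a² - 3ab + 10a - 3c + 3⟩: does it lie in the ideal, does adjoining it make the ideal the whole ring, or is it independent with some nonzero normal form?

First compute the reduced Gröbner basis of I by Buchberger's algorithm.
f_1 = 3ab, LT = ab.
f_2 = -7bc + 5/3b - c² + 1, LT = bc.
f_3 = -5/3a² - 3ab + 10a - 3c + 3, LT = a².

S(f_1,f_2): lcm = abc. S = 5/21ab - 1/7ac² + 1/7a.
  reduce S modulo (f_1, f_2, f_3):
  remainder -1/7ac² + 1/7a ≠ 0; add h_4 = -1/7ac² + 1/7a to the basis.

S(f_1,f_3): lcm = a²b. S = -9/5ab² + 6ab - 9/5bc + 9/5b.
  reduce S modulo (f_1, f_2, f_3, h_4):
  remainder 48/35b + 9/35c² - 9/35 ≠ 0; add h_5 = 48/35b + 9/35c² - 9/35 to the basis.

S(f_3,h_4): lcm = a²c². S = a² + 9/5abc² - 6ac² + 9/5c³ - 9/5c².
  reduce S modulo (f_1, f_2, f_3, h_4, h_5):
  remainder 9/5c³ - 9/5c² - 9/5c + 9/5 ≠ 0; add h_6 = 9/5c³ - 9/5c² - 9/5c + 9/5 to the basis.

The other S-polynomials (S(f_2,f_3), S(f_1,h_4), S(f_2,h_4), S(f_1,h_5), S(f_2,h_5), S(f_3,h_5), S(h_4,h_5), S(f_1,h_6), S(f_2,h_6), S(f_3,h_6), S(h_4,h_6), S(h_5,h_6)) all reduce to 0 modulo the current basis, so we have a Gröbner basis.
Inter-reduce: drop elements whose leading term is divisible by another's, tail-reduce, and make monic.
Reduced Gröbner basis: {a² - 6a + 9/5c - 9/5, ac² - a, b + 3/16c² - 3/16, c³ - c² - c + 1}.
Label its elements g_1 = a² - 6a + 9/5c - 9/5, g_2 = ac² - a, g_3 = b + 3/16c² - 3/16, g_4 = c³ - c² - c + 1.

Reduce p = 5bc + 15/16c² + 17/16 modulo G:
  leading term bc: subtract (5c)·g_3 from 5bc + 15/16c² + 17/16 → -15/16c³ + 15/16c² + 15/16c + 17/16
  leading term c³: subtract (-15/16)·g_4 from -15/16c³ + 15/16c² + 15/16c + 17/16 → 2
  leading term 1: no divisor's leading term divides it; move 2 to the remainder.
  normal form = 2.
The normal form is nonzero, so p ∉ I. Since p minus its normal form lies in I, I + (p) = I + (r) where r = 2; decide whether this ideal is the whole ring.
Here r = 2 is a nonzero constant, hence a unit: 1 ∈ I + (p), the Gröbner basis of I + (p) is {1}, and the enlarged system has no common solution — adjoining p is inconsistent.

Adjoining 5bc + 15/16c² + 17/16 makes the ideal the whole ring: the system is inconsistent.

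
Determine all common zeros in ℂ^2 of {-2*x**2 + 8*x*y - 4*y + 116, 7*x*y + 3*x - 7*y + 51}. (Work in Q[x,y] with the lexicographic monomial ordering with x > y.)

{(4, -3), (-sqrt(3217)/14 - 33/14, -153/28 + 3*sqrt(3217)/28), (-33/14 + sqrt(3217)/14, -3*sqrt(3217)/28 - 153/28)}

Compute a lex Gröbner basis by Buchberger's algorithm.
f_1 = -2*x**2 + 8*x*y - 4*y + 116, LT = x**2.
f_2 = 7*x*y + 3*x - 7*y + 51, LT = x*y.

S(f_1,f_2): lcm = x**2*y. S = -3/7*x**2 - 4*x*y**2 + x*y - 51/7*x + 2*y**2 - 58*y.
  reduce S modulo (f_1, f_2):
  remainder -54/7*x - 2*y**2 - 27*y - 225/7 ≠ 0; add h_3 = -54/7*x - 2*y**2 - 27*y - 225/7 to the basis.

S(f_2,h_3): lcm = x*y. S = 3/7*x - 7/27*y**3 - 7/2*y**2 - 31/6*y + 51/7.
  reduce S modulo (f_1, f_2, h_3):
  remainder -7/27*y**3 - 65/18*y**2 - 20/3*y + 11/2 ≠ 0; add h_4 = -7/27*y**3 - 65/18*y**2 - 20/3*y + 11/2 to the basis.

The other S-polynomials (S(f_1,h_3), S(f_1,h_4), S(f_2,h_4), S(h_3,h_4)) all reduce to 0 modulo the current basis, so we have a Gröbner basis.
Inter-reduce: drop elements whose leading term is divisible by another's, tail-reduce, and make monic.
Reduced Gröbner basis: {x + 7/27*y**2 + 7/2*y + 25/6, y**3 + 195/14*y**2 + 180/7*y - 297/14}.

A lex Gröbner basis eliminates variables successively. Here y**3 + 195/14*y**2 + 180/7*y - 297/14 depends only on y, with roots {-3, -153/28 + 3*sqrt(3217)/28, -3*sqrt(3217)/28 - 153/28}; lifting each root through the earlier basis elements recovers the full solutions.
  y = -3: the earlier basis element becomes x - 4 = 0, giving x = 4 — point (4, -3).
  y = -153/28 + 3*sqrt(3217)/28: the earlier basis element becomes x + 33/14 + sqrt(3217)/14 = 0, giving x = -sqrt(3217)/14 - 33/14 — point (-sqrt(3217)/14 - 33/14, -153/28 + 3*sqrt(3217)/28).
  y = -3*sqrt(3217)/28 - 153/28: the earlier basis element becomes x - sqrt(3217)/14 + 33/14 = 0, giving x = -33/14 + sqrt(3217)/14 — point (-33/14 + sqrt(3217)/14, -3*sqrt(3217)/28 - 153/28).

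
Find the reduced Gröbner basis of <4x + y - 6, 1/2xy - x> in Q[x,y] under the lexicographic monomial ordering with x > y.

Buchberger's algorithm terminates because the ascending chain of leading-term ideals stabilizes.

f_1 = 4x + y - 6, LT = x.
f_2 = 1/2xy - x, LT = xy.

S(f_1,f_2): lcm = xy. S = 2x + 1/4y^2 - 3/2y.
  leading term x: subtract (1/2)·f_1 from 2x + 1/4y^2 - 3/2y → 1/4y^2 - 2y + 3
  leading term y^2: no divisor's leading term divides it; move 1/4y^2 to the remainder.
  leading term y: no divisor's leading term divides it; move -2y to the remainder.
  leading term 1: no divisor's leading term divides it; move 3 to the remainder.
  remainder 1/4y^2 - 2y + 3 ≠ 0; add g_3 = 1/4y^2 - 2y + 3 to the basis.

The other S-polynomials (S(f_1,g_3), S(f_2,g_3)) all reduce to 0 modulo the current basis, so we have a Gröbner basis.
Inter-reduce: drop elements whose leading term is divisible by another's, tail-reduce, and make monic.

G = {x + 1/4y - 3/2, y^2 - 8y + 12}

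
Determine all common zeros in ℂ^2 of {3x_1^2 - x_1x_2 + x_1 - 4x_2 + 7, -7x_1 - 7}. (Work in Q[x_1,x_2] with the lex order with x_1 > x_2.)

Compute a lex Gröbner basis by Buchberger's algorithm.
f_1 = 3x_1^2 - x_1x_2 + x_1 - 4x_2 + 7, LT = x_1^2.
f_2 = -7x_1 - 7, LT = x_1.

S(f_1,f_2): lcm = x_1^2. S = -1/3x_1x_2 - 2/3x_1 - 4/3x_2 + 7/3.
  leading term x_1x_2: subtract (1/21x_2)·f_2 from -1/3x_1x_2 - 2/3x_1 - 4/3x_2 + 7/3 → -2/3x_1 - x_2 + 7/3
  leading term x_1: subtract (2/21)·f_2 from -2/3x_1 - x_2 + 7/3 → -x_2 + 3
  leading term x_2: no divisor's leading term divides it; move -x_2 to the remainder.
  leading term 1: no divisor's leading term divides it; move 3 to the remainder.
  remainder -x_2 + 3 ≠ 0; add h_3 = -x_2 + 3 to the basis.

The other S-polynomials (S(f_1,h_3), S(f_2,h_3)) all reduce to 0 modulo the current basis, so we have a Gröbner basis.
Inter-reduce: drop elements whose leading term is divisible by another's, tail-reduce, and make monic.
Reduced Gröbner basis: {x_1 + 1, x_2 - 3}.

Elimination: the polynomial x_2 - 3 lies in the elimination ideal for x_2, so x_2 ∈ {3}. For each such x_2, the remaining basis elements (now univariate) give the rest of the solution.
  x_2 = 3: the earlier basis element becomes x_1 + 1 = 0, giving x_1 = -1 — point (-1, 3).

{(-1, 3)}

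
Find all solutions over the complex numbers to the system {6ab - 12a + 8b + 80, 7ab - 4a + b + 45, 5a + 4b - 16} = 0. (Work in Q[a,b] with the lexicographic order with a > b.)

{(4, -1)}

Compute a lex Gröbner basis by Buchberger's algorithm.
f_1 = 6ab - 12a + 8b + 80, LT = ab.
f_2 = 7ab - 4a + b + 45, LT = ab.
f_3 = 5a + 4b - 16, LT = a.

S(f_1,f_2): lcm = ab. S = -10/7a + 25/21b + 145/21.
  reduce S modulo (f_1, f_2, f_3):
  remainder 7/3b + 7/3 ≠ 0; add h_4 = 7/3b + 7/3 to the basis.

The other S-polynomials (S(f_1,f_3), S(f_2,f_3), S(f_1,h_4), S(f_2,h_4), S(f_3,h_4)) all reduce to 0 modulo the current basis, so we have a Gröbner basis.
Inter-reduce: drop elements whose leading term is divisible by another's, tail-reduce, and make monic.
Reduced Gröbner basis: {a - 4, b + 1}.

Since the basis is lex-ordered, b + 1 is univariate in b. Its roots are {-1}. Back-substituting each root into the other basis elements fixes the other coordinates.
  b = -1: the earlier basis element becomes a - 4 = 0, giving a = 4 — point (4, -1).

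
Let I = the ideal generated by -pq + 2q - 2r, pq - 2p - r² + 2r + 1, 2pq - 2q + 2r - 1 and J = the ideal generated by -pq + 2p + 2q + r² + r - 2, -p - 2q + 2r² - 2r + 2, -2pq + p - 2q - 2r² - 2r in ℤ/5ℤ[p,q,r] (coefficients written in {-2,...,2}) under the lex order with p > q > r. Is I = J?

No, the ideals differ.

For a fixed monomial order, each ideal has a unique reduced Gröbner basis; comparing bases decides equality.
Buchberger on the first generating set:
f_1 = -pq + 2q - 2r, LT = pq.
f_2 = pq - 2p - r² + 2r + 1, LT = pq.
f_3 = 2pq - 2q + 2r - 1, LT = pq.

S(f_1,f_2): lcm = pq. S = 2p - 2q + r² - 1.
  reduce S modulo (f_1, f_2, f_3):
  remainder 2p - 2q + r² - 1 ≠ 0; add g_4 = 2p - 2q + r² - 1 to the basis.

S(f_1,f_3): lcm = pq. S = -q + r - 2.
  reduce S modulo (f_1, f_2, f_3, g_4):
  remainder -q + r - 2 ≠ 0; add g_5 = -q + r - 2 to the basis.

S(f_1,g_4): lcm = pq. S = q² + 2qr² + q + 2r.
  reduce S modulo (f_1, f_2, f_3, g_4, g_5):
  remainder 2r³ + 2r² - r + 2 ≠ 0; add g_6 = 2r³ + 2r² - r + 2 to the basis.

The other S-polynomials (S(f_2,f_3), S(f_2,g_4), S(f_3,g_4), S(f_1,g_5), S(f_2,g_5), S(f_3,g_5), S(g_4,g_5), S(f_1,g_6), S(f_2,g_6), S(f_3,g_6), S(g_4,g_6), S(g_5,g_6)) all reduce to 0 modulo the current basis, so we have a Gröbner basis.
Inter-reduce: drop elements whose leading term is divisible by another's, tail-reduce, and make monic.
Reduced Gröbner basis: {p - 2r² - r - 1, q - r + 2, r³ + r² + 2r + 1}.

Buchberger on the second generating set:
h_1 = -pq + 2p + 2q + r² + r - 2, LT = pq.
h_2 = -p - 2q + 2r² - 2r + 2, LT = p.
h_3 = -2pq + p - 2q - 2r² - 2r, LT = pq.

S(h_1,h_2): lcm = pq. S = -2p - 2q² + 2qr² - 2qr - r² - r + 2.
  reduce S modulo (h_1, h_2, h_3):
  remainder -2q² + 2qr² - 2qr - q - 2r - 2 ≠ 0; add k_4 = -2q² + 2qr² - 2qr - q - 2r - 2 to the basis.

S(h_1,h_3): lcm = pq. S = p + 2q - 2r² - 2r + 2.
  reduce S modulo (h_1, h_2, h_3, k_4):
  remainder r - 1 ≠ 0; add k_5 = r - 1 to the basis.

The other S-polynomials (S(h_2,h_3), S(h_1,k_4), S(h_2,k_4), S(h_3,k_4), S(h_1,k_5), S(h_2,k_5), S(h_3,k_5), S(k_4,k_5)) all reduce to 0 modulo the current basis, so we have a Gröbner basis.
Inter-reduce: drop elements whose leading term is divisible by another's, tail-reduce, and make monic.
Reduced Gröbner basis: {p + 2q - 2, q² - 2q + 2, r - 1}.

The bases are distinct; the ideals are different.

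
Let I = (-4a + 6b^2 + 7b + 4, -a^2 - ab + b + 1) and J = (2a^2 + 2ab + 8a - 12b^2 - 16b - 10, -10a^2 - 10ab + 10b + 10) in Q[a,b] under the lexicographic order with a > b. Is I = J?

Yes, the ideals are equal.

For a fixed monomial order, each ideal has a unique reduced Gröbner basis; comparing bases decides equality.
Buchberger on the first generating set:
f_1 = -4a + 6b^2 + 7b + 4, LT = a.
f_2 = -a^2 - ab + b + 1, LT = a^2.

S(f_1,f_2): lcm = a^2. S = -3/2ab^2 - 11/4ab - a + b + 1.
  leading term ab^2: subtract (3/8b^2)·f_1 from -3/2ab^2 - 11/4ab - a + b + 1 → -11/4ab - a - 9/4b^4 - 21/8b^3 - 3/2b^2 + b + 1
  leading term ab: subtract (11/16b)·f_1 from -11/4ab - a - 9/4b^4 - 21/8b^3 - 3/2b^2 + b + 1 → -a - 9/4b^4 - 27/4b^3 - 101/16b^2 - 7/4b + 1
  leading term a: subtract (1/4)·f_1 from -a - 9/4b^4 - 27/4b^3 - 101/16b^2 - 7/4b + 1 → -9/4b^4 - 27/4b^3 - 125/16b^2 - 7/2b
  leading term b^4: no divisor's leading term divides it; move -9/4b^4 to the remainder.
  leading term b^3: no divisor's leading term divides it; move -27/4b^3 to the remainder.
  leading term b^2: no divisor's leading term divides it; move -125/16b^2 to the remainder.
  leading term b: no divisor's leading term divides it; move -7/2b to the remainder.
  remainder -9/4b^4 - 27/4b^3 - 125/16b^2 - 7/2b ≠ 0; add g_3 = -9/4b^4 - 27/4b^3 - 125/16b^2 - 7/2b to the basis.

The other S-polynomials (S(f_1,g_3), S(f_2,g_3)) all reduce to 0 modulo the current basis, so we have a Gröbner basis.
Inter-reduce: drop elements whose leading term is divisible by another's, tail-reduce, and make monic.
Reduced Gröbner basis: {a - 3/2b^2 - 7/4b - 1, b^4 + 3b^3 + 125/36b^2 + 14/9b}.

Buchberger on the second generating set:
h_1 = 2a^2 + 2ab + 8a - 12b^2 - 16b - 10, LT = a^2.
h_2 = -10a^2 - 10ab + 10b + 10, LT = a^2.

S(h_1,h_2): lcm = a^2. S = 4a - 6b^2 - 7b - 4.
  leading term a: no divisor's leading term divides it; move 4a to the remainder.
  leading term b^2: no divisor's leading term divides it; move -6b^2 to the remainder.
  leading term b: no divisor's leading term divides it; move -7b to the remainder.
  leading term 1: no divisor's leading term divides it; move -4 to the remainder.
  remainder 4a - 6b^2 - 7b - 4 ≠ 0; add k_3 = 4a - 6b^2 - 7b - 4 to the basis.

S(h_1,k_3): lcm = a^2. S = 3/2ab^2 + 11/4ab + 5a - 6b^2 - 8b - 5.
  leading term ab^2: subtract (3/8b^2)·k_3 from 3/2ab^2 + 11/4ab + 5a - 6b^2 - 8b - 5 → 11/4ab + 5a + 9/4b^4 + 21/8b^3 - 9/2b^2 - 8b - 5
  leading term ab: subtract (11/16b)·k_3 from 11/4ab + 5a + 9/4b^4 + 21/8b^3 - 9/2b^2 - 8b - 5 → 5a + 9/4b^4 + 27/4b^3 + 5/16b^2 - 21/4b - 5
  leading term a: subtract (5/4)·k_3 from 5a + 9/4b^4 + 27/4b^3 + 5/16b^2 - 21/4b - 5 → 9/4b^4 + 27/4b^3 + 125/16b^2 + 7/2b
  leading term b^4: no divisor's leading term divides it; move 9/4b^4 to the remainder.
  leading term b^3: no divisor's leading term divides it; move 27/4b^3 to the remainder.
  leading term b^2: no divisor's leading term divides it; move 125/16b^2 to the remainder.
  leading term b: no divisor's leading term divides it; move 7/2b to the remainder.
  remainder 9/4b^4 + 27/4b^3 + 125/16b^2 + 7/2b ≠ 0; add k_4 = 9/4b^4 + 27/4b^3 + 125/16b^2 + 7/2b to the basis.

The other S-polynomials (S(h_2,k_3), S(h_1,k_4), S(h_2,k_4), S(k_3,k_4)) all reduce to 0 modulo the current basis, so we have a Gröbner basis.
Inter-reduce: drop elements whose leading term is divisible by another's, tail-reduce, and make monic.
Reduced Gröbner basis: {a - 3/2b^2 - 7/4b - 1, b^4 + 3b^3 + 125/36b^2 + 14/9b}.

Same reduced basis, so the two generating sets span the same ideal.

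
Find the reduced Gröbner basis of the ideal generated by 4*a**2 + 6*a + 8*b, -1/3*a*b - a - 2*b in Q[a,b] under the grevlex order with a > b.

G = {a**2 + 3/2*a + 2*b, a*b + 3*a + 6*b, b**2 + 9*a + 33/2*b}

f_1 = 4*a**2 + 6*a + 8*b, LT = a**2.
f_2 = -1/3*a*b - a - 2*b, LT = a*b.

S(f_1,f_2): lcm = a**2*b. S = -3*a**2 - 9/2*a*b + 2*b**2.
  leading term a**2: subtract (-3/4)·f_1 from -3*a**2 - 9/2*a*b + 2*b**2 → -9/2*a*b + 2*b**2 + 9/2*a + 6*b
  leading term a*b: subtract (27/2)·f_2 from -9/2*a*b + 2*b**2 + 9/2*a + 6*b → 2*b**2 + 18*a + 33*b
  leading term b**2: no divisor's leading term divides it; move 2*b**2 to the remainder.
  leading term a: no divisor's leading term divides it; move 18*a to the remainder.
  leading term b: no divisor's leading term divides it; move 33*b to the remainder.
  remainder 2*b**2 + 18*a + 33*b ≠ 0; add g_3 = 2*b**2 + 18*a + 33*b to the basis.

The other S-polynomials (S(f_1,g_3), S(f_2,g_3)) all reduce to 0 modulo the current basis, so we have a Gröbner basis.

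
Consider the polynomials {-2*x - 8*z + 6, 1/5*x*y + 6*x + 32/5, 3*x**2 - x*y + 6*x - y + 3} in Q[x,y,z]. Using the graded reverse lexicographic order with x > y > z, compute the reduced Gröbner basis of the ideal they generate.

f_1 = -2*x - 8*z + 6, LT = x.
f_2 = 1/5*x*y + 6*x + 32/5, LT = x*y.
f_3 = 3*x**2 - x*y + 6*x - y + 3, LT = x**2.

S(f_1,f_2): lcm = x*y. S = 4*y*z - 30*x - 3*y - 32.
  leading term y*z: no divisor's leading term divides it; move 4*y*z to the remainder.
  leading term x: subtract (15)·f_1 from -30*x - 3*y - 32 → -3*y + 120*z - 122
  leading term y: no divisor's leading term divides it; move -3*y to the remainder.
  leading term z: no divisor's leading term divides it; move 120*z to the remainder.
  leading term 1: no divisor's leading term divides it; move -122 to the remainder.
  remainder 4*y*z - 3*y + 120*z - 122 ≠ 0; add g_4 = 4*y*z - 3*y + 120*z - 122 to the basis.

S(f_1,f_3): lcm = x**2. S = 1/3*x*y + 4*x*z - 5*x + 1/3*y - 1.
  leading term x*y: subtract (-1/6*y)·f_1 from 1/3*x*y + 4*x*z - 5*x + 1/3*y - 1 → 4*x*z - 4/3*y*z - 5*x + 4/3*y - 1
  leading term x*z: subtract (-2*z)·f_1 from 4*x*z - 4/3*y*z - 5*x + 4/3*y - 1 → -4/3*y*z - 16*z**2 - 5*x + 4/3*y + 12*z - 1
  leading term y*z: subtract (-1/3)·g_4 from -4/3*y*z - 16*z**2 - 5*x + 4/3*y + 12*z - 1 → -16*z**2 - 5*x + 1/3*y + 52*z - 125/3
  leading term z**2: no divisor's leading term divides it; move -16*z**2 to the remainder.
  leading term x: subtract (5/2)·f_1 from -5*x + 1/3*y + 52*z - 125/3 → 1/3*y + 72*z - 170/3
  leading term y: no divisor's leading term divides it; move 1/3*y to the remainder.
  leading term z: no divisor's leading term divides it; move 72*z to the remainder.
  leading term 1: no divisor's leading term divides it; move -170/3 to the remainder.
  remainder -16*z**2 + 1/3*y + 72*z - 170/3 ≠ 0; add g_5 = -16*z**2 + 1/3*y + 72*z - 170/3 to the basis.

S(f_2,f_3): lcm = x**2*y. S = 1/3*x*y**2 + 30*x**2 - 2*x*y + 1/3*y**2 + 32*x - y.
  leading term x*y**2: subtract (-1/6*y**2)·f_1 from 1/3*x*y**2 + 30*x**2 - 2*x*y + 1/3*y**2 + 32*x - y → -4/3*y**2*z + 30*x**2 - 2*x*y + 4/3*y**2 + 32*x - y
  leading term y**2*z: subtract (-1/3*y)·g_4 from -4/3*y**2*z + 30*x**2 - 2*x*y + 4/3*y**2 + 32*x - y → 30*x**2 - 2*x*y + 1/3*y**2 + 40*y*z + 32*x - 125/3*y
  leading term x**2: subtract (-15*x)·f_1 from 30*x**2 - 2*x*y + 1/3*y**2 + 40*y*z + 32*x - 125/3*y → -2*x*y + 1/3*y**2 - 120*x*z + 40*y*z + 122*x - 125/3*y
  leading term x*y: subtract (y)·f_1 from -2*x*y + 1/3*y**2 - 120*x*z + 40*y*z + 122*x - 125/3*y → 1/3*y**2 - 120*x*z + 48*y*z + 122*x - 143/3*y
  leading term y**2: no divisor's leading term divides it; move 1/3*y**2 to the remainder.
  leading term x*z: subtract (60*z)·f_1 from -120*x*z + 48*y*z + 122*x - 143/3*y → 48*y*z + 480*z**2 + 122*x - 143/3*y - 360*z
  leading term y*z: subtract (12)·g_4 from 48*y*z + 480*z**2 + 122*x - 143/3*y - 360*z → 480*z**2 + 122*x - 35/3*y - 1800*z + 1464
  leading term z**2: subtract (-30)·g_5 from 480*z**2 + 122*x - 35/3*y - 1800*z + 1464 → 122*x - 5/3*y + 360*z - 236
  leading term x: subtract (-61)·f_1 from 122*x - 5/3*y + 360*z - 236 → -5/3*y - 128*z + 130
  leading term y: no divisor's leading term divides it; move -5/3*y to the remainder.
  leading term z: no divisor's leading term divides it; move -128*z to the remainder.
  leading term 1: no divisor's leading term divides it; move 130 to the remainder.
  remainder 1/3*y**2 - 5/3*y - 128*z + 130 ≠ 0; add g_6 = 1/3*y**2 - 5/3*y - 128*z + 130 to the basis.

The other S-polynomials (S(f_1,g_4), S(f_2,g_4), S(f_3,g_4), S(f_1,g_5), S(f_2,g_5), S(f_3,g_5), S(g_4,g_5), S(f_1,g_6), S(f_2,g_6), S(f_3,g_6), S(g_4,g_6), S(g_5,g_6)) all reduce to 0 modulo the current basis, so we have a Gröbner basis.
Inter-reduce: drop elements whose leading term is divisible by another's, tail-reduce, and make monic.

G = {y**2 - 5*y - 384*z + 390, y*z - 3/4*y + 30*z - 61/2, z**2 - 1/48*y - 9/2*z + 85/24, x + 4*z - 3}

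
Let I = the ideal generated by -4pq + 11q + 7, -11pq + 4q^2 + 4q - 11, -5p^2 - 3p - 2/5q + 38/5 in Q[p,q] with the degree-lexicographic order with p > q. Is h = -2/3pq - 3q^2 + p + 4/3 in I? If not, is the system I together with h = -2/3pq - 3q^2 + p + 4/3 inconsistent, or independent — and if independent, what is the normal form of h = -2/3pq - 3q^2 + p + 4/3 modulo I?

First compute the reduced Gröbner basis of I by Buchberger's algorithm.
f_1 = -4pq + 11q + 7, LT = pq.
f_2 = -11pq + 4q^2 + 4q - 11, LT = pq.
f_3 = -5p^2 - 3p - 2/5q + 38/5, LT = p^2.

S(f_1,f_2): lcm = pq. S = 4/11q^2 - 105/44q - 11/4.
  leading term q^2: no divisor's leading term divides it; move 4/11q^2 to the remainder.
  leading term q: no divisor's leading term divides it; move -105/44q to the remainder.
  leading term 1: no divisor's leading term divides it; move -11/4 to the remainder.
  remainder 4/11q^2 - 105/44q - 11/4 ≠ 0; add k_4 = 4/11q^2 - 105/44q - 11/4 to the basis.

S(f_1,f_3): lcm = p^2q. S = -67/20pq - 2/25q^2 - 7/4p + 38/25q.
  leading term pq: subtract (67/80)·f_1 from -67/20pq - 2/25q^2 - 7/4p + 38/25q → -2/25q^2 - 7/4p - 3077/400q - 469/80
  leading term q^2: subtract (-11/50)·k_4 from -2/25q^2 - 7/4p - 3077/400q - 469/80 → -7/4p - 3287/400q - 2587/400
  leading term p: no divisor's leading term divides it; move -7/4p to the remainder.
  leading term q: no divisor's leading term divides it; move -3287/400q to the remainder.
  leading term 1: no divisor's leading term divides it; move -2587/400 to the remainder.
  remainder -7/4p - 3287/400q - 2587/400 ≠ 0; add k_5 = -7/4p - 3287/400q - 2587/400 to the basis.

S(f_2,f_3): lcm = p^2q. S = -4/11pq^2 - 53/55pq - 2/25q^2 + p + 38/25q.
  leading term pq^2: subtract (1/11q)·f_1 from -4/11pq^2 - 53/55pq - 2/25q^2 + p + 38/25q → -53/55pq - 27/25q^2 + p + 243/275q
  leading term pq: subtract (53/220)·f_1 from -53/55pq - 27/25q^2 + p + 243/275q → -27/25q^2 + p - 1943/1100q - 371/220
  leading term q^2: subtract (-297/100)·k_4 from -27/25q^2 + p - 1943/1100q - 371/220 → p - 38957/4400q - 43357/4400
  leading term p: subtract (-4/7)·k_5 from p - 38957/4400q - 43357/4400 → -417327/30800q - 417327/30800
  leading term q: no divisor's leading term divides it; move -417327/30800q to the remainder.
  leading term 1: no divisor's leading term divides it; move -417327/30800 to the remainder.
  remainder -417327/30800q - 417327/30800 ≠ 0; add k_6 = -417327/30800q - 417327/30800 to the basis.

The other S-polynomials (S(f_1,k_4), S(f_2,k_4), S(f_3,k_4), S(f_1,k_5), S(f_2,k_5), S(f_3,k_5), S(k_4,k_5), S(f_1,k_6), S(f_2,k_6), S(f_3,k_6), S(k_4,k_6), S(k_5,k_6)) all reduce to 0 modulo the current basis, so we have a Gröbner basis.
Inter-reduce: drop elements whose leading term is divisible by another's, tail-reduce, and make monic.
Reduced Gröbner basis: {p - 1, q + 1}.
Label its elements g_1 = p - 1, g_2 = q + 1.

Reduce h = -2/3pq - 3q^2 + p + 4/3 modulo G:
  leading term pq: subtract (-2/3q)·g_1 from -2/3pq - 3q^2 + p + 4/3 → -3q^2 + p - 2/3q + 4/3
  leading term q^2: subtract (-3q)·g_2 from -3q^2 + p - 2/3q + 4/3 → p + 7/3q + 4/3
  leading term p: subtract (1)·g_1 from p + 7/3q + 4/3 → 7/3q + 7/3
  leading term q: subtract (7/3)·g_2 from 7/3q + 7/3 → 0
  normal form = 0.
Since the normal form is 0, h ∈ I.

-2/3pq - 3q^2 + p + 4/3 lies in I (it reduces to 0).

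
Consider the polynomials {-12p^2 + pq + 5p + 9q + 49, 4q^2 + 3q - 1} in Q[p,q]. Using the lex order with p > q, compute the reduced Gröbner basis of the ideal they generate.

This is the nonlinear analogue of row-reducing a linear system.

f_1 = -12p^2 + pq + 5p + 9q + 49, LT = p^2.
f_2 = 4q^2 + 3q - 1, LT = q^2.

S(f_1,f_2): leading monomials are coprime, so the S-polynomial reduces to 0 (Buchberger's first criterion).
Every S-polynomial of the final basis reduces to 0, so we have a Gröbner basis.

G = {p^2 - 1/12pq - 5/12p - 3/4q - 49/12, q^2 + 3/4q - 1/4}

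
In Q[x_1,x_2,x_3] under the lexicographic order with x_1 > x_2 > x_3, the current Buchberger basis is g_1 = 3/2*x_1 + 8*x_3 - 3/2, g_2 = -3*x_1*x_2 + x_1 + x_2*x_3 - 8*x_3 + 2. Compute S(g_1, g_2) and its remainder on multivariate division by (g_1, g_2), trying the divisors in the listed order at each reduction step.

S(g_1, g_2) = 1/3*x_1 + 17/3*x_2*x_3 - x_2 - 8/3*x_3 + 2/3; remainder on division = 17/3*x_2*x_3 - x_2 - 40/9*x_3 + 1.

lcm(LM(g_1), LM(g_2)) = x_1*x_2.
S = (lcm/LT(g_1))·g_1 − (lcm/LT(g_2))·g_2 = 1/3*x_1 + 17/3*x_2*x_3 - x_2 - 8/3*x_3 + 2/3.
Reduce S modulo (g_1, g_2) in that order:
  leading term x_1: subtract (2/9)·g_1 from 1/3*x_1 + 17/3*x_2*x_3 - x_2 - 8/3*x_3 + 2/3 → 17/3*x_2*x_3 - x_2 - 40/9*x_3 + 1
  leading term x_2*x_3: no divisor's leading term divides it; move 17/3*x_2*x_3 to the remainder.
  leading term x_2: no divisor's leading term divides it; move -x_2 to the remainder.
  leading term x_3: no divisor's leading term divides it; move -40/9*x_3 to the remainder.
  leading term 1: no divisor's leading term divides it; move 1 to the remainder.
The remainder 17/3*x_2*x_3 - x_2 - 40/9*x_3 + 1 is nonzero, so it would be added as the next basis element.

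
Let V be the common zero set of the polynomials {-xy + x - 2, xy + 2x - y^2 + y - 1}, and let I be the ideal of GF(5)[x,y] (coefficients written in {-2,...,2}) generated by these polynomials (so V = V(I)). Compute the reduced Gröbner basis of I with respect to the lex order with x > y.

This is the nonlinear analogue of row-reducing a linear system.

f_1 = -xy + x - 2, LT = xy.
f_2 = xy + 2x - y^2 + y - 1, LT = xy.

S(f_1,f_2): lcm = xy. S = 2x + y^2 - y - 2.
  reduce S modulo (f_1, f_2):
  remainder 2x + y^2 - y - 2 ≠ 0; add g_3 = 2x + y^2 - y - 2 to the basis.

S(f_1,g_3): lcm = xy. S = -x + 2y^3 - 2y^2 + y + 2.
  reduce S modulo (f_1, f_2, g_3):
  remainder 2y^3 + y^2 - 2y + 1 ≠ 0; add g_4 = 2y^3 + y^2 - 2y + 1 to the basis.

The other S-polynomials (S(f_2,g_3), S(f_1,g_4), S(f_2,g_4), S(g_3,g_4)) all reduce to 0 modulo the current basis, so we have a Gröbner basis.
Inter-reduce: drop elements whose leading term is divisible by another's, tail-reduce, and make monic.

G = {x - 2y^2 + 2y - 1, y^3 - 2y^2 - y - 2}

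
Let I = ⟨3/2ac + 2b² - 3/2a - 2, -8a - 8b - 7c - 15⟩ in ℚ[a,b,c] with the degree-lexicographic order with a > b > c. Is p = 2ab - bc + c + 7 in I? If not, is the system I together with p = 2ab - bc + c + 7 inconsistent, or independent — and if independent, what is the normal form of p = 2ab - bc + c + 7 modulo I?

2ab - bc + c + 7 is independent of I; its normal form modulo I is -17/4bc - 21/16c² - 9/4b - ½c + 125/16.

First compute the reduced Gröbner basis of I by Buchberger's algorithm.
f_1 = 3/2ac + 2b² - 3/2a - 2, LT = ac.
f_2 = -8a - 8b - 7c - 15, LT = a.

S(f_1,f_2): lcm = ac. S = 4/3b² - bc - ⅞c² - a - 15/8c - 4/3.
  leading term b²: no divisor's leading term divides it; move 4/3b² to the remainder.
  leading term bc: no divisor's leading term divides it; move -bc to the remainder.
  leading term c²: no divisor's leading term divides it; move -⅞c² to the remainder.
  leading term a: subtract (⅛)·f_2 from -a - 15/8c - 4/3 → b - c + 13/24
  leading term b: no divisor's leading term divides it; move b to the remainder.
  leading term c: no divisor's leading term divides it; move -c to the remainder.
  leading term 1: no divisor's leading term divides it; move 13/24 to the remainder.
  remainder 4/3b² - bc - ⅞c² + b - c + 13/24 ≠ 0; add h_3 = 4/3b² - bc - ⅞c² + b - c + 13/24 to the basis.

The other S-polynomials (S(f_1,h_3), S(f_2,h_3)) all reduce to 0 modulo the current basis, so we have a Gröbner basis.
Inter-reduce: drop elements whose leading term is divisible by another's, tail-reduce, and make monic.
Reduced Gröbner basis: {b² - ¾bc - 21/32c² + ¾b - ¾c + 13/32, a + b + ⅞c + 15/8}.
Label its elements g_1 = b² - ¾bc - 21/32c² + ¾b - ¾c + 13/32, g_2 = a + b + ⅞c + 15/8.

Reduce p = 2ab - bc + c + 7 modulo G:
  leading term ab: subtract (2b)·g_2 from 2ab - bc + c + 7 → -2b² - 11/4bc - 15/4b + c + 7
  leading term b²: subtract (-2)·g_1 from -2b² - 11/4bc - 15/4b + c + 7 → -17/4bc - 21/16c² - 9/4b - ½c + 125/16
  leading term bc: no divisor's leading term divides it; move -17/4bc to the remainder.
  leading term c²: no divisor's leading term divides it; move -21/16c² to the remainder.
  leading term b: no divisor's leading term divides it; move -9/4b to the remainder.
  leading term c: no divisor's leading term divides it; move -½c to the remainder.
  leading term 1: no divisor's leading term divides it; move 125/16 to the remainder.
  normal form = -17/4bc - 21/16c² - 9/4b - ½c + 125/16.
The normal form is nonzero, so p ∉ I. Since p minus its normal form lies in I, I + (p) = I + (r) where r = -17/4bc - 21/16c² - 9/4b - ½c + 125/16; decide whether this ideal is the whole ring.
Run Buchberger on G together with r (pairs among the g_i already reduce to 0 since G is a Gröbner basis):
g_1 = b² - ¾bc - 21/32c² + ¾b - ¾c + 13/32, LT = b².
g_2 = a + b + ⅞c + 15/8, LT = a.
r = -17/4bc - 21/16c² - 9/4b - ½c + 125/16, LT = bc.

S(g_1,r): lcm = b²c. S = -18/17bc² - 21/32c³ - 9/17b² + 43/68bc - ¾c² + 125/68b + 13/32c.
  leading term bc²: subtract (72/289c)·r from -18/17bc² - 21/32c³ - 9/17b² + 43/68bc - ¾c² + 125/68b + 13/32c → -3045/9248c³ - 9/17b² + 1379/1156bc - 723/1156c² + 125/68b - 14243/9248c
  leading term c³: no divisor's leading term divides it; move -3045/9248c³ to the remainder.
  leading term b²: subtract (-9/17)·g_1 from -9/17b² + 1379/1156bc - 723/1156c² + 125/68b - 14243/9248c → 230/289bc - 8997/9248c² + 38/17b - 17915/9248c + 117/544
  leading term bc: subtract (-920/4913)·r from 230/289bc - 8997/9248c² + 38/17b - 17915/9248c + 117/544 → -191589/157216c² + 8912/4913b - 319275/157216c + 263813/157216
  leading term c²: no divisor's leading term divides it; move -191589/157216c² to the remainder.
  leading term b: no divisor's leading term divides it; move 8912/4913b to the remainder.
  leading term c: no divisor's leading term divides it; move -319275/157216c to the remainder.
  leading term 1: no divisor's leading term divides it; move 263813/157216 to the remainder.
  remainder -3045/9248c³ - 191589/157216c² + 8912/4913b - 319275/157216c + 263813/157216 ≠ 0; add m_4 = -3045/9248c³ - 191589/157216c² + 8912/4913b - 319275/157216c + 263813/157216 to the basis.

The other S-polynomials (S(g_1,g_2), S(g_2,r), S(g_1,m_4), S(g_2,m_4), S(r,m_4)) all reduce to 0 modulo the current basis, so we have a Gröbner basis.
Inter-reduce: drop elements whose leading term is divisible by another's, tail-reduce, and make monic.
Reduced Gröbner basis: {c³ + 63863/17255c² - 285184/51765b + 21285/3451c - 9097/1785, b² - 231/544c² + 39/34b - 45/68c - 529/544, bc + 21/68c² + 9/17b + 2/17c - 125/68, a + b + ⅞c + 15/8}.
The reduced Gröbner basis of I + (p) is {c³ + 63863/17255c² - 285184/51765b + 21285/3451c - 9097/1785, b² - 231/544c² + 39/34b - 45/68c - 529/544, bc + 21/68c² + 9/17b + 2/17c - 125/68, a + b + ⅞c + 15/8} ≠ {1}, a proper ideal, so the enlarged system stays consistent: p is independent of I, with normal form -17/4bc - 21/16c² - 9/4b - ½c + 125/16.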